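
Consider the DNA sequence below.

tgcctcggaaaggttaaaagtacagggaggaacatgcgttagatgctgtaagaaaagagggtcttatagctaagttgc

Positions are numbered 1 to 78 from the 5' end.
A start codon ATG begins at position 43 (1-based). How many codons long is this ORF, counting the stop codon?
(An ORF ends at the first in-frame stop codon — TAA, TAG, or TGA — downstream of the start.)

3

Codons from position 43: ATG (43–45), CTG (46–48), TAA (49–51).
TAA is the first in-frame stop; that's 3 codons including the stop.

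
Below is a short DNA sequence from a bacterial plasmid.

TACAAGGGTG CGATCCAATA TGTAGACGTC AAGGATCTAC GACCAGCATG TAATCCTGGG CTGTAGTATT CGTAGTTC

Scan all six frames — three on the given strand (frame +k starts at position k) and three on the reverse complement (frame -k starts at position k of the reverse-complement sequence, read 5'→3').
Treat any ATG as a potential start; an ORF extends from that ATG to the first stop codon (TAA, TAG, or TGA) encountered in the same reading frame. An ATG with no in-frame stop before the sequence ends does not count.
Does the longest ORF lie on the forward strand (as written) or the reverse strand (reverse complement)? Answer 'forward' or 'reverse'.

reverse

Reverse complement (5'→3'): GAACTACGAATACTACAGCCCAGGATTACATGCTGGTCGTAGATCCTTGACGTCTACATATTGGATCGCACCCTTGTA
Frame +1: TAC AAG GGT GCG ATC CAA TAT GTA GAC GTC AAG GAT CTA CGA CCA GCA TGT AAT CCT GGG CTG TAG TAT TCG TAG TTC — no ATG→stop ORF.
Frame +2: ACA AGG GTG CGA TCC AAT ATG TAG ACG TCA AGG ATC TAC GAC CAG CAT GTA ATC CTG GGC TGT AGT ATT CGT AGT — ATG at 20, stop TAG at 23 → 6 nt.
Frame +3: CAA GGG TGC GAT CCA ATA TGT AGA CGT CAA GGA TCT ACG ACC AGC ATG TAA TCC TGG GCT GTA GTA TTC GTA GTT — ATG at 48, stop TAA at 51 → 6 nt.
Frame -1: GAA CTA CGA ATA CTA CAG CCC AGG ATT ACA TGC TGG TCG TAG ATC CTT GAC GTC TAC ATA TTG GAT CGC ACC CTT GTA — no ATG→stop ORF.
Frame -2: AAC TAC GAA TAC TAC AGC CCA GGA TTA CAT GCT GGT CGT AGA TCC TTG ACG TCT ACA TAT TGG ATC GCA CCC TTG — no ATG→stop ORF.
Frame -3: ACT ACG AAT ACT ACA GCC CAG GAT TAC ATG CTG GTC GTA GAT CCT TGA CGT CTA CAT ATT GGA TCG CAC CCT TGT — ATG at 30, stop TGA at 48 → 21 nt.
Forward-strand max 6 nt; reverse-strand max 21 nt. The reverse strand has the longer ORF.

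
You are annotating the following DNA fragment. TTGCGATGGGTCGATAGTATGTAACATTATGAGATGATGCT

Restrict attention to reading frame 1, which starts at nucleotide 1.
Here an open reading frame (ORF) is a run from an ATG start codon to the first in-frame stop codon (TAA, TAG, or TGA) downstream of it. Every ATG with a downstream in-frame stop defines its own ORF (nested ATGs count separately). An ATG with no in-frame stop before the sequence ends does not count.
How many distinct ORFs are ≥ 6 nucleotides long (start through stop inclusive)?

Frame 1: TTG CGA TGG GTC GAT AGT ATG TAA CAT TAT GAG ATG ATG — ATG at 19, stop TAA at 22 → 6 nt.
ORFs ≥ 6 nucleotides: frame 1 19–24 (6 nucleotides). Count = 1.

1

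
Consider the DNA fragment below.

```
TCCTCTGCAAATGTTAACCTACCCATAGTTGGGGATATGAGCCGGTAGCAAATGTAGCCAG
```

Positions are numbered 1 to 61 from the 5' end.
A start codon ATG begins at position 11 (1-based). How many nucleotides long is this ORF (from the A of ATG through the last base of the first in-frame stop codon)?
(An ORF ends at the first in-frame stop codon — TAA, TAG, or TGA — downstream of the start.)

18

Codons from position 11: ATG (11–13), TTA (14–16), ACC (17–19), TAC (20–22), CCA (23–25), TAG (26–28).
TAG is the first in-frame stop; ORF spans 11–28, 18 nucleotides.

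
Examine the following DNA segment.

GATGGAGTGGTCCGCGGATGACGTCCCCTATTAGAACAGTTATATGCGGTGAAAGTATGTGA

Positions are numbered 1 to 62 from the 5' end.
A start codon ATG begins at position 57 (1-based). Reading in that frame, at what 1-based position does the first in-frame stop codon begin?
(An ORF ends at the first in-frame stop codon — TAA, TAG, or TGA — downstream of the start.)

Codons from position 57: ATG (57–59), TGA (60–62).
TGA is a stop codon; it begins at position 60.

60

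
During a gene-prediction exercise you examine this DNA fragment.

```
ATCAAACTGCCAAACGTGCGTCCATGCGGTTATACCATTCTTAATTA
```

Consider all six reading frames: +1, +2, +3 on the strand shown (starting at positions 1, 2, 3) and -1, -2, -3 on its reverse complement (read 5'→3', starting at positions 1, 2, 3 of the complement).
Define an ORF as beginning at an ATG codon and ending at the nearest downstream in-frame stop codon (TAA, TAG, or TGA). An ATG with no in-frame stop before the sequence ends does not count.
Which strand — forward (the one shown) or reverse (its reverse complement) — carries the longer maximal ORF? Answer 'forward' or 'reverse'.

Reverse complement (5'→3'): TAATTAAGAATGGTATAACCGCATGGACGCACGTTTGGCAGTTTGAT
Frame +1: ATC AAA CTG CCA AAC GTG CGT CCA TGC GGT TAT ACC ATT CTT AAT — no ATG→stop ORF.
Frame +2: TCA AAC TGC CAA ACG TGC GTC CAT GCG GTT ATA CCA TTC TTA ATT — no ATG→stop ORF.
Frame +3: CAA ACT GCC AAA CGT GCG TCC ATG CGG TTA TAC CAT TCT TAA TTA — ATG at 24, stop TAA at 42 → 21 nt.
Frame -1: TAA TTA AGA ATG GTA TAA CCG CAT GGA CGC ACG TTT GGC AGT TTG — ATG at 10, stop TAA at 16 → 9 nt.
Frame -2: AAT TAA GAA TGG TAT AAC CGC ATG GAC GCA CGT TTG GCA GTT TGA — ATG at 23, stop TGA at 44 → 24 nt.
Frame -3: ATT AAG AAT GGT ATA ACC GCA TGG ACG CAC GTT TGG CAG TTT GAT — no ATG→stop ORF.
Forward-strand max 21 nt; reverse-strand max 24 nt. The reverse strand has the longer ORF.

reverse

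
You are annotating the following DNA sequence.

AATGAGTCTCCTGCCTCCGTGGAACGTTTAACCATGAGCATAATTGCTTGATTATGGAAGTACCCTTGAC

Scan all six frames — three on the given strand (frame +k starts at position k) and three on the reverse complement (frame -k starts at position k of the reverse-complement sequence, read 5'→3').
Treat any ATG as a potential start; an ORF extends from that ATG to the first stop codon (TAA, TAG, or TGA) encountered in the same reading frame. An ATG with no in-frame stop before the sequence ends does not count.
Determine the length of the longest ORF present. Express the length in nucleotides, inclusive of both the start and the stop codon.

30

Reverse complement (5'→3'): GTCAAGGGTACTTCCATAATCAAGCAATTATGCTCATGGTTAAACGTTCCACGGAGGCAGGAGACTCATT
Frame +1: AAT GAG TCT CCT GCC TCC GTG GAA CGT TTA ACC ATG AGC ATA ATT GCT TGA TTA TGG AAG TAC CCT TGA — ATG at 34, stop TGA at 49 → 18 nt.
Frame +2: ATG AGT CTC CTG CCT CCG TGG AAC GTT TAA CCA TGA GCA TAA TTG CTT GAT TAT GGA AGT ACC CTT GAC — ATG at 2, stop TAA at 29 → 30 nt.
Frame +3: TGA GTC TCC TGC CTC CGT GGA ACG TTT AAC CAT GAG CAT AAT TGC TTG ATT ATG GAA GTA CCC TTG — no ATG→stop ORF.
Frame -1: GTC AAG GGT ACT TCC ATA ATC AAG CAA TTA TGC TCA TGG TTA AAC GTT CCA CGG AGG CAG GAG ACT CAT — no ATG→stop ORF.
Frame -2: TCA AGG GTA CTT CCA TAA TCA AGC AAT TAT GCT CAT GGT TAA ACG TTC CAC GGA GGC AGG AGA CTC ATT — no ATG→stop ORF.
Frame -3: CAA GGG TAC TTC CAT AAT CAA GCA ATT ATG CTC ATG GTT AAA CGT TCC ACG GAG GCA GGA GAC TCA — no ATG→stop ORF.
Longest: frame +2, positions 2–31, 30 nt = 10 codons = 9 aa. → 30 nucleotides.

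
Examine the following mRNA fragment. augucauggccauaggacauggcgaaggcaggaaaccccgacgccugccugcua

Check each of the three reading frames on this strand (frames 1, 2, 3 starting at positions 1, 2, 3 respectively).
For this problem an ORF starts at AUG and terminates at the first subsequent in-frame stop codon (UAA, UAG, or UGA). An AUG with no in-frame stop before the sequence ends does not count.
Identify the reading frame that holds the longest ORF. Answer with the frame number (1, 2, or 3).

1

Frame 1: AUG UCA UGG CCA UAG GAC AUG GCG AAG GCA GGA AAC CCC GAC GCC UGC CUG CUA — AUG at 1, stop UAG at 13 → 15 nt.
Frame 2: UGU CAU GGC CAU AGG ACA UGG CGA AGG CAG GAA ACC CCG ACG CCU GCC UGC — no AUG→stop ORF.
Frame 3: GUC AUG GCC AUA GGA CAU GGC GAA GGC AGG AAA CCC CGA CGC CUG CCU GCU — no AUG→stop ORF.
Longest ORF is 15 nt in frame 1 (positions 1–15).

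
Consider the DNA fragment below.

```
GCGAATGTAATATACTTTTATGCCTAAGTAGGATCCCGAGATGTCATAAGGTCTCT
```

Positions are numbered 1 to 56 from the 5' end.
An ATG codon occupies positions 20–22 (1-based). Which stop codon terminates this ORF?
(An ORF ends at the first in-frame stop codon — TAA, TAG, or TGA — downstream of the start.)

Codons from position 20: ATG (20–22), CCT (23–25), AAG (26–28), TAG (29–31).
The first in-frame stop codon is TAG.

TAG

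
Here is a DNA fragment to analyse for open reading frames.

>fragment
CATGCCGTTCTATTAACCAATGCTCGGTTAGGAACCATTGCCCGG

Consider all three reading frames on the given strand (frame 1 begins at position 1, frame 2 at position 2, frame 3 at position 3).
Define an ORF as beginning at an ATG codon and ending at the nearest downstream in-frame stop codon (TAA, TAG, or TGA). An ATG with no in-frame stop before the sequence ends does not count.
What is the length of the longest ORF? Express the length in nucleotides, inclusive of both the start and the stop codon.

Frame 1: CAT GCC GTT CTA TTA ACC AAT GCT CGG TTA GGA ACC ATT GCC CGG — no ATG→stop ORF.
Frame 2: ATG CCG TTC TAT TAA CCA ATG CTC GGT TAG GAA CCA TTG CCC — ATG at 2, stop TAA at 14 → 15 nt; ATG at 20, stop TAG at 29 → 12 nt.
Frame 3: TGC CGT TCT ATT AAC CAA TGC TCG GTT AGG AAC CAT TGC CCG — no ATG→stop ORF.
Longest: frame 2, positions 2–16, 15 nt = 5 codons = 4 aa. → 15 nucleotides.

15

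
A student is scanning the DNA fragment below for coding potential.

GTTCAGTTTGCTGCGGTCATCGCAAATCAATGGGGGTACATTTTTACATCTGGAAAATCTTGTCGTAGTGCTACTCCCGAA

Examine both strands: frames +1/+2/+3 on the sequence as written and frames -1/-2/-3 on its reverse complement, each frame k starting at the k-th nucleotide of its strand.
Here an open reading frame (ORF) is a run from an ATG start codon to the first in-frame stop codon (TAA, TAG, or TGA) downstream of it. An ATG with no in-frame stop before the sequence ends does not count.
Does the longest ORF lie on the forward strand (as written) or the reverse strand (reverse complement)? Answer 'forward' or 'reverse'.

forward

Reverse complement (5'→3'): TTCGGGAGTAGCACTACGACAAGATTTTCCAGATGTAAAAATGTACCCCCATTGATTTGCGATGACCGCAGCAAACTGAAC
Frame +1: GTT CAG TTT GCT GCG GTC ATC GCA AAT CAA TGG GGG TAC ATT TTT ACA TCT GGA AAA TCT TGT CGT AGT GCT ACT CCC GAA — no ATG→stop ORF.
Frame +2: TTC AGT TTG CTG CGG TCA TCG CAA ATC AAT GGG GGT ACA TTT TTA CAT CTG GAA AAT CTT GTC GTA GTG CTA CTC CCG — no ATG→stop ORF.
Frame +3: TCA GTT TGC TGC GGT CAT CGC AAA TCA ATG GGG GTA CAT TTT TAC ATC TGG AAA ATC TTG TCG TAG TGC TAC TCC CGA — ATG at 30, stop TAG at 66 → 39 nt.
Frame -1: TTC GGG AGT AGC ACT ACG ACA AGA TTT TCC AGA TGT AAA AAT GTA CCC CCA TTG ATT TGC GAT GAC CGC AGC AAA CTG AAC — no ATG→stop ORF.
Frame -2: TCG GGA GTA GCA CTA CGA CAA GAT TTT CCA GAT GTA AAA ATG TAC CCC CAT TGA TTT GCG ATG ACC GCA GCA AAC TGA — ATG at 41, stop TGA at 53 → 15 nt; ATG at 62, stop TGA at 77 → 18 nt.
Frame -3: CGG GAG TAG CAC TAC GAC AAG ATT TTC CAG ATG TAA AAA TGT ACC CCC ATT GAT TTG CGA TGA CCG CAG CAA ACT GAA — ATG at 33, stop TAA at 36 → 6 nt.
Forward-strand max 39 nt; reverse-strand max 18 nt. The forward strand has the longer ORF.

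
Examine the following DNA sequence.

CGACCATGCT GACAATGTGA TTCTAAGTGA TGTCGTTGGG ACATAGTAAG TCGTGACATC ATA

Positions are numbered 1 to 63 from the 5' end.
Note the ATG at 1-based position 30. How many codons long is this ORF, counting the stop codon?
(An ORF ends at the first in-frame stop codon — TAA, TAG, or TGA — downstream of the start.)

Codons from position 30: ATG (30–32), TCG (33–35), TTG (36–38), GGA (39–41), CAT (42–44), AGT (45–47), AAG (48–50), TCG (51–53), TGA (54–56).
TGA is the first in-frame stop; that's 9 codons including the stop.

9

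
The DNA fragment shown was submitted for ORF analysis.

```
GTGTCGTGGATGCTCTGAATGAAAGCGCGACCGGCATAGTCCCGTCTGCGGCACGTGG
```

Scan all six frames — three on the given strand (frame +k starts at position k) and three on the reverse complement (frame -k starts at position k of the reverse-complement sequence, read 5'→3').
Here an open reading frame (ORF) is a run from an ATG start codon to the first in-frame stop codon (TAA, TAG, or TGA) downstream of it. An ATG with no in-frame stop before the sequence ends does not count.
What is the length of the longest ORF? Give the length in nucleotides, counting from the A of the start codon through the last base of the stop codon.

Reverse complement (5'→3'): CCACGTGCCGCAGACGGGACTATGCCGGTCGCGCTTTCATTCAGAGCATCCACGACAC
Frame +1: GTG TCG TGG ATG CTC TGA ATG AAA GCG CGA CCG GCA TAG TCC CGT CTG CGG CAC GTG — ATG at 10, stop TGA at 16 → 9 nt; ATG at 19, stop TAG at 37 → 21 nt.
Frame +2: TGT CGT GGA TGC TCT GAA TGA AAG CGC GAC CGG CAT AGT CCC GTC TGC GGC ACG TGG — no ATG→stop ORF.
Frame +3: GTC GTG GAT GCT CTG AAT GAA AGC GCG ACC GGC ATA GTC CCG TCT GCG GCA CGT — no ATG→stop ORF.
Frame -1: CCA CGT GCC GCA GAC GGG ACT ATG CCG GTC GCG CTT TCA TTC AGA GCA TCC ACG ACA — no ATG→stop ORF.
Frame -2: CAC GTG CCG CAG ACG GGA CTA TGC CGG TCG CGC TTT CAT TCA GAG CAT CCA CGA CAC — no ATG→stop ORF.
Frame -3: ACG TGC CGC AGA CGG GAC TAT GCC GGT CGC GCT TTC ATT CAG AGC ATC CAC GAC — no ATG→stop ORF.
Longest: frame +1, positions 19–39, 21 nt = 7 codons = 6 aa. → 21 nucleotides.

21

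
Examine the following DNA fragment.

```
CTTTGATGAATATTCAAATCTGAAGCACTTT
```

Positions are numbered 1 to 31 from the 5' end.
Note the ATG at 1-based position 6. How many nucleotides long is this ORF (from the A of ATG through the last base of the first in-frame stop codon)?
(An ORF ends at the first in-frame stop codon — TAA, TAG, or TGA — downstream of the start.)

Codons from position 6: ATG (6–8), AAT (9–11), ATT (12–14), CAA (15–17), ATC (18–20), TGA (21–23).
TGA is the first in-frame stop; ORF spans 6–23, 18 nucleotides.

18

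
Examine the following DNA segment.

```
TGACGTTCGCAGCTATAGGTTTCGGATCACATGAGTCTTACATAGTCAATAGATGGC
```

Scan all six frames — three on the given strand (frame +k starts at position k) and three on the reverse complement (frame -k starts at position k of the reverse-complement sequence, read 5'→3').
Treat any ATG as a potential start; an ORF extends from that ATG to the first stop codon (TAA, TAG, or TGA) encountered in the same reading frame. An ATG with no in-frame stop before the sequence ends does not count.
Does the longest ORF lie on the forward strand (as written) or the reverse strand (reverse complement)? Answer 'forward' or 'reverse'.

Reverse complement (5'→3'): GCCATCTATTGACTATGTAAGACTCATGTGATCCGAAACCTATAGCTGCGAACGTCA
Frame +1: TGA CGT TCG CAG CTA TAG GTT TCG GAT CAC ATG AGT CTT ACA TAG TCA ATA GAT GGC — ATG at 31, stop TAG at 43 → 15 nt.
Frame +2: GAC GTT CGC AGC TAT AGG TTT CGG ATC ACA TGA GTC TTA CAT AGT CAA TAG ATG — no ATG→stop ORF.
Frame +3: ACG TTC GCA GCT ATA GGT TTC GGA TCA CAT GAG TCT TAC ATA GTC AAT AGA TGG — no ATG→stop ORF.
Frame -1: GCC ATC TAT TGA CTA TGT AAG ACT CAT GTG ATC CGA AAC CTA TAG CTG CGA ACG TCA — no ATG→stop ORF.
Frame -2: CCA TCT ATT GAC TAT GTA AGA CTC ATG TGA TCC GAA ACC TAT AGC TGC GAA CGT — ATG at 26, stop TGA at 29 → 6 nt.
Frame -3: CAT CTA TTG ACT ATG TAA GAC TCA TGT GAT CCG AAA CCT ATA GCT GCG AAC GTC — ATG at 15, stop TAA at 18 → 6 nt.
Forward-strand max 15 nt; reverse-strand max 6 nt. The forward strand has the longer ORF.

forward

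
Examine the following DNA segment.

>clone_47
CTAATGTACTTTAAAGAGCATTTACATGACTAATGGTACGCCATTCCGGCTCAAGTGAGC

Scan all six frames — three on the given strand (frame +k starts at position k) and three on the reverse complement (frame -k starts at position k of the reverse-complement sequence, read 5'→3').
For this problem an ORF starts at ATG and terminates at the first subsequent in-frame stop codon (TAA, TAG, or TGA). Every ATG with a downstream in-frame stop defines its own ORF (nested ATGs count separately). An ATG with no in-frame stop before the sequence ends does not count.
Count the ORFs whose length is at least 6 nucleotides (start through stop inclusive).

Reverse complement (5'→3'): GCTCACTTGAGCCGGAATGGCGTACCATTAGTCATGTAAATGCTCTTTAAAGTACATTAG
Frame +1: CTA ATG TAC TTT AAA GAG CAT TTA CAT GAC TAA TGG TAC GCC ATT CCG GCT CAA GTG AGC — ATG at 4, stop TAA at 31 → 30 nt.
Frame +2: TAA TGT ACT TTA AAG AGC ATT TAC ATG ACT AAT GGT ACG CCA TTC CGG CTC AAG TGA — ATG at 26, stop TGA at 56 → 33 nt.
Frame +3: AAT GTA CTT TAA AGA GCA TTT ACA TGA CTA ATG GTA CGC CAT TCC GGC TCA AGT GAG — no ATG→stop ORF.
Frame -1: GCT CAC TTG AGC CGG AAT GGC GTA CCA TTA GTC ATG TAA ATG CTC TTT AAA GTA CAT TAG — ATG at 34, stop TAA at 37 → 6 nt; ATG at 40, stop TAG at 58 → 21 nt.
Frame -2: CTC ACT TGA GCC GGA ATG GCG TAC CAT TAG TCA TGT AAA TGC TCT TTA AAG TAC ATT — ATG at 17, stop TAG at 29 → 15 nt.
Frame -3: TCA CTT GAG CCG GAA TGG CGT ACC ATT AGT CAT GTA AAT GCT CTT TAA AGT ACA TTA — no ATG→stop ORF.
ORFs ≥ 6 nucleotides: frame +1 4–33 (30 nucleotides), frame +2 26–58 (33 nucleotides), frame -1 34–39 (6 nucleotides), frame -1 40–60 (21 nucleotides), frame -2 17–31 (15 nucleotides). Count = 5.

5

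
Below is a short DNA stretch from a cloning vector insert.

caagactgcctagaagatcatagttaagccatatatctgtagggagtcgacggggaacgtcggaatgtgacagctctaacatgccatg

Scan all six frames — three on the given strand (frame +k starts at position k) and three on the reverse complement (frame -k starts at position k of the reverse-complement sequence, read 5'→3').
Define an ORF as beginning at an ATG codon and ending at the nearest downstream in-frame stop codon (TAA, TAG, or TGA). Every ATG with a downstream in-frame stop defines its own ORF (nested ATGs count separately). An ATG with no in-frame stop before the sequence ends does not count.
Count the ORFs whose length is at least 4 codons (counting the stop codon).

Reverse complement (5'→3'): CATGGCATGTTAGAGCTGTCACATTCCGACGTTCCCCGTCGACTCCCTACAGATATATGGCTTAACTATGATCTTCTAGGCAGTCTTG
Frame +1: CAA GAC TGC CTA GAA GAT CAT AGT TAA GCC ATA TAT CTG TAG GGA GTC GAC GGG GAA CGT CGG AAT GTG ACA GCT CTA ACA TGC CAT — no ATG→stop ORF.
Frame +2: AAG ACT GCC TAG AAG ATC ATA GTT AAG CCA TAT ATC TGT AGG GAG TCG ACG GGG AAC GTC GGA ATG TGA CAG CTC TAA CAT GCC ATG — ATG at 65, stop TGA at 68 → 6 nt.
Frame +3: AGA CTG CCT AGA AGA TCA TAG TTA AGC CAT ATA TCT GTA GGG AGT CGA CGG GGA ACG TCG GAA TGT GAC AGC TCT AAC ATG CCA — no ATG→stop ORF.
Frame -1: CAT GGC ATG TTA GAG CTG TCA CAT TCC GAC GTT CCC CGT CGA CTC CCT ACA GAT ATA TGG CTT AAC TAT GAT CTT CTA GGC AGT CTT — no ATG→stop ORF.
Frame -2: ATG GCA TGT TAG AGC TGT CAC ATT CCG ACG TTC CCC GTC GAC TCC CTA CAG ATA TAT GGC TTA ACT ATG ATC TTC TAG GCA GTC TTG — ATG at 2, stop TAG at 11 → 12 nt; ATG at 68, stop TAG at 77 → 12 nt.
Frame -3: TGG CAT GTT AGA GCT GTC ACA TTC CGA CGT TCC CCG TCG ACT CCC TAC AGA TAT ATG GCT TAA CTA TGA TCT TCT AGG CAG TCT — ATG at 57, stop TAA at 63 → 9 nt.
ORFs ≥ 4 codons: frame -2 2–13 (4 codons), frame -2 68–79 (4 codons). Count = 2.

2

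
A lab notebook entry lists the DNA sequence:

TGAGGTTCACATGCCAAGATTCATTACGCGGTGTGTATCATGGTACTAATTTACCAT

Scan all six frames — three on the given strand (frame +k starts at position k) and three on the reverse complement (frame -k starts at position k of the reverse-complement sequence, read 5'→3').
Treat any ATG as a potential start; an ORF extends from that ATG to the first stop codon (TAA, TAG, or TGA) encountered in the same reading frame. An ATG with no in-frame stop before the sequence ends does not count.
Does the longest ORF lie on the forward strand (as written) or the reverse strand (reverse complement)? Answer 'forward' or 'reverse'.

Reverse complement (5'→3'): ATGGTAAATTAGTACCATGATACACACCGCGTAATGAATCTTGGCATGTGAACCTCA
Frame +1: TGA GGT TCA CAT GCC AAG ATT CAT TAC GCG GTG TGT ATC ATG GTA CTA ATT TAC CAT — no ATG→stop ORF.
Frame +2: GAG GTT CAC ATG CCA AGA TTC ATT ACG CGG TGT GTA TCA TGG TAC TAA TTT ACC — ATG at 11, stop TAA at 47 → 39 nt.
Frame +3: AGG TTC ACA TGC CAA GAT TCA TTA CGC GGT GTG TAT CAT GGT ACT AAT TTA CCA — no ATG→stop ORF.
Frame -1: ATG GTA AAT TAG TAC CAT GAT ACA CAC CGC GTA ATG AAT CTT GGC ATG TGA ACC TCA — ATG at 1, stop TAG at 10 → 12 nt; ATG at 34, stop TGA at 49 → 18 nt; ATG at 46, stop TGA at 49 → 6 nt.
Frame -2: TGG TAA ATT AGT ACC ATG ATA CAC ACC GCG TAA TGA ATC TTG GCA TGT GAA CCT — ATG at 17, stop TAA at 32 → 18 nt.
Frame -3: GGT AAA TTA GTA CCA TGA TAC ACA CCG CGT AAT GAA TCT TGG CAT GTG AAC CTC — no ATG→stop ORF.
Forward-strand max 39 nt; reverse-strand max 18 nt. The forward strand has the longer ORF.

forward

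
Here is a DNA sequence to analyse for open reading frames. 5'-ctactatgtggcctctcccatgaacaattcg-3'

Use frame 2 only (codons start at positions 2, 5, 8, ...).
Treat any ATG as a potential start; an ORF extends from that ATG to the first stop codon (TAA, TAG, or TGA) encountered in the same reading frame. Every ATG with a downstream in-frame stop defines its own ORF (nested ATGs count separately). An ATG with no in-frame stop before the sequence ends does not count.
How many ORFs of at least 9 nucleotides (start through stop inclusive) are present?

Frame 2: TAC TAT GTG GCC TCT CCC ATG AAC AAT TCG — no ATG→stop ORF.
No ORF reaches 9 nucleotides. Count = 0.

0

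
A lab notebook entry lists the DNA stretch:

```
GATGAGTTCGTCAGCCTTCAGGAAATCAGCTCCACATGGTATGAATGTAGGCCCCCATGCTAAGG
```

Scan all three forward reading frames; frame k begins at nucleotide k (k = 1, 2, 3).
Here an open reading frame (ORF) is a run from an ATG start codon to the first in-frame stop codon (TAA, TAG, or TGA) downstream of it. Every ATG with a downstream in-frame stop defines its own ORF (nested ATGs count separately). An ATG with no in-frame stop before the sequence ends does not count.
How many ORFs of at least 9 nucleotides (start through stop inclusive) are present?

Frame 1: GAT GAG TTC GTC AGC CTT CAG GAA ATC AGC TCC ACA TGG TAT GAA TGT AGG CCC CCA TGC TAA — no ATG→stop ORF.
Frame 2: ATG AGT TCG TCA GCC TTC AGG AAA TCA GCT CCA CAT GGT ATG AAT GTA GGC CCC CAT GCT AAG — no ATG→stop ORF.
Frame 3: TGA GTT CGT CAG CCT TCA GGA AAT CAG CTC CAC ATG GTA TGA ATG TAG GCC CCC ATG CTA AGG — ATG at 36, stop TGA at 42 → 9 nt; ATG at 45, stop TAG at 48 → 6 nt.
ORFs ≥ 9 nucleotides: frame 3 36–44 (9 nucleotides). Count = 1.

1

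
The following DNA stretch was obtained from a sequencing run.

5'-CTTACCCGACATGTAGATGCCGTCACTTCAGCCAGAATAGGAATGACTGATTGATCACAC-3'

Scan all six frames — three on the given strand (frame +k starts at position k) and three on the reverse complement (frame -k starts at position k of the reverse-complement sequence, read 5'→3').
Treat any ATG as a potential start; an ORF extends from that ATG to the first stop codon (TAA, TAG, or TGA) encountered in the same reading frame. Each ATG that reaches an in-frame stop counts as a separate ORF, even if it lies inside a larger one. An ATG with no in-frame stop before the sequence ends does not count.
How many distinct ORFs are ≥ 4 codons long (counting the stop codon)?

2

Reverse complement (5'→3'): GTGTGATCAATCAGTCATTCCTATTCTGGCTGAAGTGACGGCATCTACATGTCGGGTAAG
Frame +1: CTT ACC CGA CAT GTA GAT GCC GTC ACT TCA GCC AGA ATA GGA ATG ACT GAT TGA TCA CAC — ATG at 43, stop TGA at 52 → 12 nt.
Frame +2: TTA CCC GAC ATG TAG ATG CCG TCA CTT CAG CCA GAA TAG GAA TGA CTG ATT GAT CAC — ATG at 11, stop TAG at 14 → 6 nt; ATG at 17, stop TAG at 38 → 24 nt.
Frame +3: TAC CCG ACA TGT AGA TGC CGT CAC TTC AGC CAG AAT AGG AAT GAC TGA TTG ATC ACA — no ATG→stop ORF.
Frame -1: GTG TGA TCA ATC AGT CAT TCC TAT TCT GGC TGA AGT GAC GGC ATC TAC ATG TCG GGT AAG — no ATG→stop ORF.
Frame -2: TGT GAT CAA TCA GTC ATT CCT ATT CTG GCT GAA GTG ACG GCA TCT ACA TGT CGG GTA — no ATG→stop ORF.
Frame -3: GTG ATC AAT CAG TCA TTC CTA TTC TGG CTG AAG TGA CGG CAT CTA CAT GTC GGG TAA — no ATG→stop ORF.
ORFs ≥ 4 codons: frame +1 43–54 (4 codons), frame +2 17–40 (8 codons). Count = 2.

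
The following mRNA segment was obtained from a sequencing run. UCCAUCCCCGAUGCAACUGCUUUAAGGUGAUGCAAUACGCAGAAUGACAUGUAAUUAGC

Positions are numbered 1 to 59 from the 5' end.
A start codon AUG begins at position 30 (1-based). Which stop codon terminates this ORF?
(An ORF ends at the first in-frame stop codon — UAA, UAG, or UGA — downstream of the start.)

Codons from position 30: AUG (30–32), CAA (33–35), UAC (36–38), GCA (39–41), GAA (42–44), UGA (45–47).
The first in-frame stop codon is UGA.

UGA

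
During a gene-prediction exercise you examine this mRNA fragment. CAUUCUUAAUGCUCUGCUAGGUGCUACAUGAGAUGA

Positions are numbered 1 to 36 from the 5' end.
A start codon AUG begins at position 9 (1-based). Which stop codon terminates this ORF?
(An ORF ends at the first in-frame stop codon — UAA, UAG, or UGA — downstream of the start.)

Codons from position 9: AUG (9–11), CUC (12–14), UGC (15–17), UAG (18–20).
The first in-frame stop codon is UAG.

UAG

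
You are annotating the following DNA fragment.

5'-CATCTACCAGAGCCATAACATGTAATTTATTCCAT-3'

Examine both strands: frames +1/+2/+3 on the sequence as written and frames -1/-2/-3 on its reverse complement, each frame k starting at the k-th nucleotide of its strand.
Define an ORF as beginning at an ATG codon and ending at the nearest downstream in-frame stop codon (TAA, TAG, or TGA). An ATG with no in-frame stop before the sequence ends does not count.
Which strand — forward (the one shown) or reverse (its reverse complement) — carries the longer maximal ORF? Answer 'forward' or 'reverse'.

reverse

Reverse complement (5'→3'): ATGGAATAAATTACATGTTATGGCTCTGGTAGATG
Frame +1: CAT CTA CCA GAG CCA TAA CAT GTA ATT TAT TCC — no ATG→stop ORF.
Frame +2: ATC TAC CAG AGC CAT AAC ATG TAA TTT ATT CCA — ATG at 20, stop TAA at 23 → 6 nt.
Frame +3: TCT ACC AGA GCC ATA ACA TGT AAT TTA TTC CAT — no ATG→stop ORF.
Frame -1: ATG GAA TAA ATT ACA TGT TAT GGC TCT GGT AGA — ATG at 1, stop TAA at 7 → 9 nt.
Frame -2: TGG AAT AAA TTA CAT GTT ATG GCT CTG GTA GAT — no ATG→stop ORF.
Frame -3: GGA ATA AAT TAC ATG TTA TGG CTC TGG TAG ATG — ATG at 15, stop TAG at 30 → 18 nt.
Forward-strand max 6 nt; reverse-strand max 18 nt. The reverse strand has the longer ORF.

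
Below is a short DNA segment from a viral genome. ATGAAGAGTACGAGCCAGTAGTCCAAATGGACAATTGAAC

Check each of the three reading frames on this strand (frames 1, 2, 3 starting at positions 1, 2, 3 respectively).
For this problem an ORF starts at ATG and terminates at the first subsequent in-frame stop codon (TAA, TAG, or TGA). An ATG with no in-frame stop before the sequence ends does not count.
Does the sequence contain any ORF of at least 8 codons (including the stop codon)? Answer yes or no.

Frame 1: ATG AAG AGT ACG AGC CAG TAG TCC AAA TGG ACA ATT GAA — ATG at 1, stop TAG at 19 → 21 nt.
Frame 2: TGA AGA GTA CGA GCC AGT AGT CCA AAT GGA CAA TTG AAC — no ATG→stop ORF.
Frame 3: GAA GAG TAC GAG CCA GTA GTC CAA ATG GAC AAT TGA — ATG at 27, stop TGA at 36 → 12 nt.
Largest ORF found is 7 codons < 8, so no.

no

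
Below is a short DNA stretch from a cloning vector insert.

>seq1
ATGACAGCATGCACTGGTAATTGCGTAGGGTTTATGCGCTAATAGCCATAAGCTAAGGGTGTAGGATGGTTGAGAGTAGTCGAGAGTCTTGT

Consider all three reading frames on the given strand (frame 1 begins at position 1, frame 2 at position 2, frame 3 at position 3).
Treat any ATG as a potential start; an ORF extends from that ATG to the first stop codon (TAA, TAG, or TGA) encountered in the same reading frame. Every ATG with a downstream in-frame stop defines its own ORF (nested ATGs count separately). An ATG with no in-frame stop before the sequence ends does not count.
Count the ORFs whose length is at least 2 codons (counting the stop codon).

Frame 1: ATG ACA GCA TGC ACT GGT AAT TGC GTA GGG TTT ATG CGC TAA TAG CCA TAA GCT AAG GGT GTA GGA TGG TTG AGA GTA GTC GAG AGT CTT — ATG at 1, stop TAA at 40 → 42 nt; ATG at 34, stop TAA at 40 → 9 nt.
Frame 2: TGA CAG CAT GCA CTG GTA ATT GCG TAG GGT TTA TGC GCT AAT AGC CAT AAG CTA AGG GTG TAG GAT GGT TGA GAG TAG TCG AGA GTC TTG — no ATG→stop ORF.
Frame 3: GAC AGC ATG CAC TGG TAA TTG CGT AGG GTT TAT GCG CTA ATA GCC ATA AGC TAA GGG TGT AGG ATG GTT GAG AGT AGT CGA GAG TCT TGT — ATG at 9, stop TAA at 18 → 12 nt.
ORFs ≥ 2 codons: frame 1 1–42 (14 codons), frame 1 34–42 (3 codons), frame 3 9–20 (4 codons). Count = 3.

3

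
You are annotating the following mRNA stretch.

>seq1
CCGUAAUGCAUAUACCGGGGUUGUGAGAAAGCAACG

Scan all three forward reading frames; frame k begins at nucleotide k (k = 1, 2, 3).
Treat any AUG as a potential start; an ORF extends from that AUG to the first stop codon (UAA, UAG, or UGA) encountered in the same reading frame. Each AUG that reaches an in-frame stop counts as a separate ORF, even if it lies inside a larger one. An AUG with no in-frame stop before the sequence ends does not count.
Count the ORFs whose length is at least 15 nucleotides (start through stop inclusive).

1

Frame 1: CCG UAA UGC AUA UAC CGG GGU UGU GAG AAA GCA ACG — no AUG→stop ORF.
Frame 2: CGU AAU GCA UAU ACC GGG GUU GUG AGA AAG CAA — no AUG→stop ORF.
Frame 3: GUA AUG CAU AUA CCG GGG UUG UGA GAA AGC AAC — AUG at 6, stop UGA at 24 → 21 nt.
ORFs ≥ 15 nucleotides: frame 3 6–26 (21 nucleotides). Count = 1.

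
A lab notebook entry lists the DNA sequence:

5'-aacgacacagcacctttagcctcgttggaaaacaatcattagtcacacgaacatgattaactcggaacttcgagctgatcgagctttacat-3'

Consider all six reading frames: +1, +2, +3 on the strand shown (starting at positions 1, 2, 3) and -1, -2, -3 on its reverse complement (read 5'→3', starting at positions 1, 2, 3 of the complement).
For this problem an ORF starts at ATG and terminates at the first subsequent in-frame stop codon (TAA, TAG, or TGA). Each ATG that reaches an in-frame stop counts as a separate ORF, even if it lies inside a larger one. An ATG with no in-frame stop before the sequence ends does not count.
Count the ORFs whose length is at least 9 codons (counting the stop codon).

0

Reverse complement (5'→3'): ATGTAAAGCTCGATCAGCTCGAAGTTCCGAGTTAATCATGTTCGTGTGACTAATGATTGTTTTCCAACGAGGCTAAAGGTGCTGTGTCGTT
Frame +1: AAC GAC ACA GCA CCT TTA GCC TCG TTG GAA AAC AAT CAT TAG TCA CAC GAA CAT GAT TAA CTC GGA ACT TCG AGC TGA TCG AGC TTT ACA — no ATG→stop ORF.
Frame +2: ACG ACA CAG CAC CTT TAG CCT CGT TGG AAA ACA ATC ATT AGT CAC ACG AAC ATG ATT AAC TCG GAA CTT CGA GCT GAT CGA GCT TTA CAT — no ATG→stop ORF.
Frame +3: CGA CAC AGC ACC TTT AGC CTC GTT GGA AAA CAA TCA TTA GTC ACA CGA ACA TGA TTA ACT CGG AAC TTC GAG CTG ATC GAG CTT TAC — no ATG→stop ORF.
Frame -1: ATG TAA AGC TCG ATC AGC TCG AAG TTC CGA GTT AAT CAT GTT CGT GTG ACT AAT GAT TGT TTT CCA ACG AGG CTA AAG GTG CTG TGT CGT — ATG at 1, stop TAA at 4 → 6 nt.
Frame -2: TGT AAA GCT CGA TCA GCT CGA AGT TCC GAG TTA ATC ATG TTC GTG TGA CTA ATG ATT GTT TTC CAA CGA GGC TAA AGG TGC TGT GTC GTT — ATG at 38, stop TGA at 47 → 12 nt; ATG at 53, stop TAA at 74 → 24 nt.
Frame -3: GTA AAG CTC GAT CAG CTC GAA GTT CCG AGT TAA TCA TGT TCG TGT GAC TAA TGA TTG TTT TCC AAC GAG GCT AAA GGT GCT GTG TCG — no ATG→stop ORF.
No ORF reaches 9 codons. Count = 0.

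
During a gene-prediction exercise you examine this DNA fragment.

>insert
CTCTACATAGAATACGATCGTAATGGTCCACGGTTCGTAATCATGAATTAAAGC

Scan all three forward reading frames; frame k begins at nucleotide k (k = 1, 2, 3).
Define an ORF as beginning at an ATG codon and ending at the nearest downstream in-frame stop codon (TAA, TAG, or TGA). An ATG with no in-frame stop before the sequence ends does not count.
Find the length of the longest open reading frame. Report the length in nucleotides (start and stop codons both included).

18

Frame 1: CTC TAC ATA GAA TAC GAT CGT AAT GGT CCA CGG TTC GTA ATC ATG AAT TAA AGC — ATG at 43, stop TAA at 49 → 9 nt.
Frame 2: TCT ACA TAG AAT ACG ATC GTA ATG GTC CAC GGT TCG TAA TCA TGA ATT AAA — ATG at 23, stop TAA at 38 → 18 nt.
Frame 3: CTA CAT AGA ATA CGA TCG TAA TGG TCC ACG GTT CGT AAT CAT GAA TTA AAG — no ATG→stop ORF.
Longest: frame 2, positions 23–40, 18 nt = 6 codons = 5 aa. → 18 nucleotides.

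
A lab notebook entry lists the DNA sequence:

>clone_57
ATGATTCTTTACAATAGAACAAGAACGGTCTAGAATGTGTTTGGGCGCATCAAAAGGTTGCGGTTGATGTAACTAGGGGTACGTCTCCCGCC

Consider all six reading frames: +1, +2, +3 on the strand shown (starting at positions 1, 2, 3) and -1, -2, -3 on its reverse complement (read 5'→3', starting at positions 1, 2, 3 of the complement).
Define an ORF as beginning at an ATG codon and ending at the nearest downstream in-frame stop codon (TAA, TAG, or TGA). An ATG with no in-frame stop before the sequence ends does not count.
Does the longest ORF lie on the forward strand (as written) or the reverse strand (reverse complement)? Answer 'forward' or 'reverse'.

forward

Reverse complement (5'→3'): GGCGGGAGACGTACCCCTAGTTACATCAACCGCAACCTTTTGATGCGCCCAAACACATTCTAGACCGTTCTTGTTCTATTGTAAAGAATCAT
Frame +1: ATG ATT CTT TAC AAT AGA ACA AGA ACG GTC TAG AAT GTG TTT GGG CGC ATC AAA AGG TTG CGG TTG ATG TAA CTA GGG GTA CGT CTC CCG — ATG at 1, stop TAG at 31 → 33 nt; ATG at 67, stop TAA at 70 → 6 nt.
Frame +2: TGA TTC TTT ACA ATA GAA CAA GAA CGG TCT AGA ATG TGT TTG GGC GCA TCA AAA GGT TGC GGT TGA TGT AAC TAG GGG TAC GTC TCC CGC — ATG at 35, stop TGA at 65 → 33 nt.
Frame +3: GAT TCT TTA CAA TAG AAC AAG AAC GGT CTA GAA TGT GTT TGG GCG CAT CAA AAG GTT GCG GTT GAT GTA ACT AGG GGT ACG TCT CCC GCC — no ATG→stop ORF.
Frame -1: GGC GGG AGA CGT ACC CCT AGT TAC ATC AAC CGC AAC CTT TTG ATG CGC CCA AAC ACA TTC TAG ACC GTT CTT GTT CTA TTG TAA AGA ATC — ATG at 43, stop TAG at 61 → 21 nt.
Frame -2: GCG GGA GAC GTA CCC CTA GTT ACA TCA ACC GCA ACC TTT TGA TGC GCC CAA ACA CAT TCT AGA CCG TTC TTG TTC TAT TGT AAA GAA TCA — no ATG→stop ORF.
Frame -3: CGG GAG ACG TAC CCC TAG TTA CAT CAA CCG CAA CCT TTT GAT GCG CCC AAA CAC ATT CTA GAC CGT TCT TGT TCT ATT GTA AAG AAT CAT — no ATG→stop ORF.
Forward-strand max 33 nt; reverse-strand max 21 nt. The forward strand has the longer ORF.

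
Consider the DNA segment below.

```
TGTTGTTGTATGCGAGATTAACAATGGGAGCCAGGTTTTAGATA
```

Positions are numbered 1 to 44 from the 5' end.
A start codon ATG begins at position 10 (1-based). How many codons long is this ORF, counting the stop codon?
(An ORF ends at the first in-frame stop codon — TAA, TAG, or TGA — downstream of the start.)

Codons from position 10: ATG (10–12), CGA (13–15), GAT (16–18), TAA (19–21).
TAA is the first in-frame stop; that's 4 codons including the stop.

4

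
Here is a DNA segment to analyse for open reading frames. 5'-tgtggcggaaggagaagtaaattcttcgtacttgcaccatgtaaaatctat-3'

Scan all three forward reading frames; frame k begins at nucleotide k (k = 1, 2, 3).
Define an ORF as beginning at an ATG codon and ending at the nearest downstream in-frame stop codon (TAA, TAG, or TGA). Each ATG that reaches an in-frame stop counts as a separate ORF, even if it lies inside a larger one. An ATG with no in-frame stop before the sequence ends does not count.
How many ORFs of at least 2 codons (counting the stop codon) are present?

Frame 1: TGT GGC GGA AGG AGA AGT AAA TTC TTC GTA CTT GCA CCA TGT AAA ATC TAT — no ATG→stop ORF.
Frame 2: GTG GCG GAA GGA GAA GTA AAT TCT TCG TAC TTG CAC CAT GTA AAA TCT — no ATG→stop ORF.
Frame 3: TGG CGG AAG GAG AAG TAA ATT CTT CGT ACT TGC ACC ATG TAA AAT CTA — ATG at 39, stop TAA at 42 → 6 nt.
ORFs ≥ 2 codons: frame 3 39–44 (2 codons). Count = 1.

1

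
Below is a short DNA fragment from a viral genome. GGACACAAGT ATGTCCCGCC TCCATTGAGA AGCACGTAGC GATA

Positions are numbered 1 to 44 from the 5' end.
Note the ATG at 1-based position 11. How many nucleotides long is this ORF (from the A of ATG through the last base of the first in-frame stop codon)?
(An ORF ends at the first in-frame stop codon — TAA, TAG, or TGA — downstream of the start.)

18

Codons from position 11: ATG (11–13), TCC (14–16), CGC (17–19), CTC (20–22), CAT (23–25), TGA (26–28).
TGA is the first in-frame stop; ORF spans 11–28, 18 nucleotides.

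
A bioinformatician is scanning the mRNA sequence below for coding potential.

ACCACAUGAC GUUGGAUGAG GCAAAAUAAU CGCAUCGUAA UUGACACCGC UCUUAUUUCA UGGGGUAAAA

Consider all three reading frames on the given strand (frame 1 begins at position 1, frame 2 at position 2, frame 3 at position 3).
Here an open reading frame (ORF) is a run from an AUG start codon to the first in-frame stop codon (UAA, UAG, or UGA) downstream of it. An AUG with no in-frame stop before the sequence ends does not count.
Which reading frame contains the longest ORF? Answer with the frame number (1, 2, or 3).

Frame 1: ACC ACA UGA CGU UGG AUG AGG CAA AAU AAU CGC AUC GUA AUU GAC ACC GCU CUU AUU UCA UGG GGU AAA — no AUG→stop ORF.
Frame 2: CCA CAU GAC GUU GGA UGA GGC AAA AUA AUC GCA UCG UAA UUG ACA CCG CUC UUA UUU CAU GGG GUA AAA — no AUG→stop ORF.
Frame 3: CAC AUG ACG UUG GAU GAG GCA AAA UAA UCG CAU CGU AAU UGA CAC CGC UCU UAU UUC AUG GGG UAA — AUG at 6, stop UAA at 27 → 24 nt; AUG at 60, stop UAA at 66 → 9 nt.
Longest ORF is 24 nt in frame 3 (positions 6–29).

3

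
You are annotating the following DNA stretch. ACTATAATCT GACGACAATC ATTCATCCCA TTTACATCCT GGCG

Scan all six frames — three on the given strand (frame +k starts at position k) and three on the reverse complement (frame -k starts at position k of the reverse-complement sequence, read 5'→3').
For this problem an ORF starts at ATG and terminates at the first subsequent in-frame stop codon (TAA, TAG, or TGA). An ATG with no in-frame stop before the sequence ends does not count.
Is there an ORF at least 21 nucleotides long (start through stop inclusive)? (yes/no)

Reverse complement (5'→3'): CGCCAGGATGTAAATGGGATGAATGATTGTCGTCAGATTATAGT
Frame +1: ACT ATA ATC TGA CGA CAA TCA TTC ATC CCA TTT ACA TCC TGG — no ATG→stop ORF.
Frame +2: CTA TAA TCT GAC GAC AAT CAT TCA TCC CAT TTA CAT CCT GGC — no ATG→stop ORF.
Frame +3: TAT AAT CTG ACG ACA ATC ATT CAT CCC ATT TAC ATC CTG GCG — no ATG→stop ORF.
Frame -1: CGC CAG GAT GTA AAT GGG ATG AAT GAT TGT CGT CAG ATT ATA — no ATG→stop ORF.
Frame -2: GCC AGG ATG TAA ATG GGA TGA ATG ATT GTC GTC AGA TTA TAG — ATG at 8, stop TAA at 11 → 6 nt; ATG at 14, stop TGA at 20 → 9 nt; ATG at 23, stop TAG at 41 → 21 nt.
Frame -3: CCA GGA TGT AAA TGG GAT GAA TGA TTG TCG TCA GAT TAT AGT — no ATG→stop ORF.
Frame -2 has an ORF of 21 nucleotides (positions 23–43) ≥ 21, so yes.

yes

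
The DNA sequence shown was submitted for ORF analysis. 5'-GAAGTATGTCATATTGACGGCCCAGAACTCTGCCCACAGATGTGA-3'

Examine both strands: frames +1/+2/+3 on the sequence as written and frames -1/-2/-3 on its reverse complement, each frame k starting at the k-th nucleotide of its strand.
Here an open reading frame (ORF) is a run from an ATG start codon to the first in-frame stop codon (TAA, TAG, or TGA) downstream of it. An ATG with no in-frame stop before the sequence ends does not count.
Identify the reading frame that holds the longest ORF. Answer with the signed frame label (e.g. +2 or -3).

Reverse complement (5'→3'): TCACATCTGTGGGCAGAGTTCTGGGCCGTCAATATGACATACTTC
Frame +1: GAA GTA TGT CAT ATT GAC GGC CCA GAA CTC TGC CCA CAG ATG TGA — ATG at 40, stop TGA at 43 → 6 nt.
Frame +2: AAG TAT GTC ATA TTG ACG GCC CAG AAC TCT GCC CAC AGA TGT — no ATG→stop ORF.
Frame +3: AGT ATG TCA TAT TGA CGG CCC AGA ACT CTG CCC ACA GAT GTG — ATG at 6, stop TGA at 15 → 12 nt.
Frame -1: TCA CAT CTG TGG GCA GAG TTC TGG GCC GTC AAT ATG ACA TAC TTC — no ATG→stop ORF.
Frame -2: CAC ATC TGT GGG CAG AGT TCT GGG CCG TCA ATA TGA CAT ACT — no ATG→stop ORF.
Frame -3: ACA TCT GTG GGC AGA GTT CTG GGC CGT CAA TAT GAC ATA CTT — no ATG→stop ORF.
Longest ORF is 12 nt in frame +3 (positions 6–17).

+3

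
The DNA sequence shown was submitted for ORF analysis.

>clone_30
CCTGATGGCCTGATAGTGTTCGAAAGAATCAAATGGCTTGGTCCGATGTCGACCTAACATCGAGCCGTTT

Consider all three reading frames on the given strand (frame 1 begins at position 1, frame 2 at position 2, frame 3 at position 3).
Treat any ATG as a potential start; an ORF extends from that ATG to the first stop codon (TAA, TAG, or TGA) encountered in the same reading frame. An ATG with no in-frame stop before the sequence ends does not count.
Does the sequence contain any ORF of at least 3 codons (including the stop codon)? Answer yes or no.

yes

Frame 1: CCT GAT GGC CTG ATA GTG TTC GAA AGA ATC AAA TGG CTT GGT CCG ATG TCG ACC TAA CAT CGA GCC GTT — ATG at 46, stop TAA at 55 → 12 nt.
Frame 2: CTG ATG GCC TGA TAG TGT TCG AAA GAA TCA AAT GGC TTG GTC CGA TGT CGA CCT AAC ATC GAG CCG TTT — ATG at 5, stop TGA at 11 → 9 nt.
Frame 3: TGA TGG CCT GAT AGT GTT CGA AAG AAT CAA ATG GCT TGG TCC GAT GTC GAC CTA ACA TCG AGC CGT — no ATG→stop ORF.
Frame 1 has an ORF of 4 codons (positions 46–57) ≥ 3, so yes.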